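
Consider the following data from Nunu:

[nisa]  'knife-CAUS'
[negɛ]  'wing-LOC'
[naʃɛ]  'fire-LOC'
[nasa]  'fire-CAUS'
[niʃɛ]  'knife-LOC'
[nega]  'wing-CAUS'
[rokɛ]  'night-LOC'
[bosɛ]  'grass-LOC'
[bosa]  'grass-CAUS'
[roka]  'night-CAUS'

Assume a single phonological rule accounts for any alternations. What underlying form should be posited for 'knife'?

'knife' shows [s] ~ [ʃ] at the end of the stem ([nisa] vs [niʃɛ]).
Compare 'grass', with invariant [s] in [bosa] and [bosɛ]: an analysis with underlying /s/ and a rule producing [ʃ] before the LOC suffix would wrongly predict alternation here too.
Therefore /ʃ/ is basic and [s] is derived by depalatalization (palato-alveolar /ʃ/ becomes [s] when no front vowel follows).

/niʃ/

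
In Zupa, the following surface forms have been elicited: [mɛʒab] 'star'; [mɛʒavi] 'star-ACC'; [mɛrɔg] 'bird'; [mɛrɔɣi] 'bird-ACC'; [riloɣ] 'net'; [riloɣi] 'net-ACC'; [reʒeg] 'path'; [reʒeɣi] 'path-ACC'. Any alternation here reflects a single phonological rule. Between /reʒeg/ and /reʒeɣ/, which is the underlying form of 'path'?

In [reʒeg] and [reʒeɣi] the final segment of 'path' alternates: [g] ~ [ɣ].
The stem 'net' ([riloɣ], [riloɣi]) shows [ɣ] unchanged in both environments, so [ɣ] cannot be basic with [g] derived in isolation.
The underlying segment must be /g/; voiced stops become fricatives between vowels, yielding [ɣ] there.

/reʒeg/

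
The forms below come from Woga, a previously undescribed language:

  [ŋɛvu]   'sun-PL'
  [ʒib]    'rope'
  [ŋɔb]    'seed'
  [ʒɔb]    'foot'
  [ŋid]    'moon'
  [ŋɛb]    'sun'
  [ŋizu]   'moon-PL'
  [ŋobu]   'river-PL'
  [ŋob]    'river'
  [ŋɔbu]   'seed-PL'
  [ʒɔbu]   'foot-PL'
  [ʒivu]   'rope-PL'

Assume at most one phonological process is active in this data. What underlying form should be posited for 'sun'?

'sun' shows [b] ~ [v] at the end of the stem ([ŋɛb] vs [ŋɛvu]).
Compare 'seed', with invariant [b] in [ŋɔb] and [ŋɔbu]: an analysis with underlying /b/ and a rule producing [v] before the PL suffix would wrongly predict alternation here too.
The alternation reflects word-final hardening: voiced fricatives become stops word-finally. /v/ is underlying.
Hence 'sun' is /ŋɛv/ underlyingly.

/ŋɛv/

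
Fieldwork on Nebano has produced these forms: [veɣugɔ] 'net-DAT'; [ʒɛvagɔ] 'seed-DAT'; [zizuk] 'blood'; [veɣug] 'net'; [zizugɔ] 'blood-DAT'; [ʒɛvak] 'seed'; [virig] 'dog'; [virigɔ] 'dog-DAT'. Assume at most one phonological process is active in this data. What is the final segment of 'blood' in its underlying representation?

The stem for 'blood' ends in [k] in [zizuk] but [g] in [zizugɔ].
If /g/ were underlying and a rule turned it into [k] in isolation, 'dog' would also alternate; but it has [g] in both [virig] and [virigɔ].
The underlying segment must be /k/; voiceless stops become voiced between vowels, yielding [g] there.

/k/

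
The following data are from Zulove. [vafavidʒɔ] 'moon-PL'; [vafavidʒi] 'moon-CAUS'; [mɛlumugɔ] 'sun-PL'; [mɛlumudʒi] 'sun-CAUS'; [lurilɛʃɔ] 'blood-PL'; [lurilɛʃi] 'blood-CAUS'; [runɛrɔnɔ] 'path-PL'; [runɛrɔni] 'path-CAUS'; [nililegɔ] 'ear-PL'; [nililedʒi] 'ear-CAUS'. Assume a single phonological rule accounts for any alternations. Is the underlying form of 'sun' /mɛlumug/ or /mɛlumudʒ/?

The stem for 'sun' ends in [g] in [mɛlumugɔ] but [dʒ] in [mɛlumudʒi].
The stem 'moon' ([vafavidʒɔ], [vafavidʒi]) shows [dʒ] unchanged in both environments, so [dʒ] cannot be basic with [g] derived before the PL suffix.
The underlying segment must be /g/; /g/ becomes palato-alveolar [dʒ] before a front vowel, yielding [dʒ] there.

/mɛlumug/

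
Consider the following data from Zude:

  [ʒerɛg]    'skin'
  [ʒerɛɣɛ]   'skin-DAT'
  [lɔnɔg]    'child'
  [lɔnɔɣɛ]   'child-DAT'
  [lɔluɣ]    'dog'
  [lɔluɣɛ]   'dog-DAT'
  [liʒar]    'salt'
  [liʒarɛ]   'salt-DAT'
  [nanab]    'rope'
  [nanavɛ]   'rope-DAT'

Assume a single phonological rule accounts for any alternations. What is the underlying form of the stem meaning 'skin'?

/ʒerɛg/

In [ʒerɛg] and [ʒerɛɣɛ] the final segment of 'skin' alternates: [g] ~ [ɣ].
Compare 'dog', with invariant [ɣ] in [lɔluɣ] and [lɔluɣɛ]: an analysis with underlying /ɣ/ and a rule producing [g] in isolation would wrongly predict alternation here too.
Therefore /g/ is basic and [ɣ] is derived by intervocalic spirantization (voiced stops become fricatives between vowels).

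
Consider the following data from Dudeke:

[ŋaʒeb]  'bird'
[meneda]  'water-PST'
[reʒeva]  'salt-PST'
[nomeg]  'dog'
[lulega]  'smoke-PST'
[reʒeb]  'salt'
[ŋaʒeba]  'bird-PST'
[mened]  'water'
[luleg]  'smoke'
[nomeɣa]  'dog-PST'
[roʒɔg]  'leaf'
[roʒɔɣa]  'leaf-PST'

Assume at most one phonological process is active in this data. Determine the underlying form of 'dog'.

The stem for 'dog' ends in [ɣ] in [nomeɣa] but [g] in [nomeg].
But 'smoke' keeps [g] in both environments ([lulega], [luleg]), so there is no rule changing /g/ to [ɣ] before the PST suffix.
The underlying segment must be /ɣ/; voiced fricatives become stops word-finally, yielding [g] there.
Hence 'dog' is /nomeɣ/ underlyingly.

/nomeɣ/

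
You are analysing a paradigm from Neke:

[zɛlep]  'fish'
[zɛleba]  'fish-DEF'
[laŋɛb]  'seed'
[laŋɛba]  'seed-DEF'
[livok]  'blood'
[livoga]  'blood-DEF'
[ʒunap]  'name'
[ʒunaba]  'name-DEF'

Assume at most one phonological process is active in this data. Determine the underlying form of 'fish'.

/zɛlep/

'fish' shows [p] ~ [b] at the end of the stem ([zɛlep] vs [zɛleba]).
If /b/ were underlying and a rule turned it into [p] in isolation, 'seed' would also alternate; but it has [b] in both [laŋɛb] and [laŋɛba].
The alternation reflects intervocalic voicing: voiceless stops become voiced between vowels. /p/ is underlying.
Hence 'fish' is /zɛlep/ underlyingly.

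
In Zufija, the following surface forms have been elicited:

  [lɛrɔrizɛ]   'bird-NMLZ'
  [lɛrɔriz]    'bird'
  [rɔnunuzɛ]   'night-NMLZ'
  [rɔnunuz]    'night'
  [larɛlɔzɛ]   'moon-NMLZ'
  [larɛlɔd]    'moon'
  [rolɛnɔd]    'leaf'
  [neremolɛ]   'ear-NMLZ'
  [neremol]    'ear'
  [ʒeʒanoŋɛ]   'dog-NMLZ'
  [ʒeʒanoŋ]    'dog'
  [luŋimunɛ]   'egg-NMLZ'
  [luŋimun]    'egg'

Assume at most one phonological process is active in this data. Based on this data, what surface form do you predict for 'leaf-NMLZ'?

[rolɛnɔzɛ]

The stem for 'moon' ends in [z] in [larɛlɔzɛ] but [d] in [larɛlɔd].
If /z/ were underlying and a rule turned it into [d] in isolation, 'night' would also alternate; but it has [z] in both [rɔnunuzɛ] and [rɔnunuz].
Therefore /d/ is basic and [z] is derived by intervocalic spirantization (voiced stops become fricatives between vowels).
From [rolɛnɔd] the stem 'leaf' is /rolɛnɔd/; between vowels this yields [rolɛnɔzɛ].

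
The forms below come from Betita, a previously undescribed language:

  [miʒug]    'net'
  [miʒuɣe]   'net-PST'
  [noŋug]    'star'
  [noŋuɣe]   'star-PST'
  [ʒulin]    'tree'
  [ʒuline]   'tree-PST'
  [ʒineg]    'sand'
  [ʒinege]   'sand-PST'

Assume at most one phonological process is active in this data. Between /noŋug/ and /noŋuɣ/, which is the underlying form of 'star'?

/noŋuɣ/

The root 'star' surfaces as [noŋug] and [noŋuɣe], with a stem-final [g] ~ [ɣ] alternation.
If /g/ were underlying and a rule turned it into [ɣ] before the PST suffix, 'sand' would also alternate; but it has [g] in both [ʒineg] and [ʒinege].
The underlying segment must be /ɣ/; voiced fricatives become stops word-finally, yielding [g] there.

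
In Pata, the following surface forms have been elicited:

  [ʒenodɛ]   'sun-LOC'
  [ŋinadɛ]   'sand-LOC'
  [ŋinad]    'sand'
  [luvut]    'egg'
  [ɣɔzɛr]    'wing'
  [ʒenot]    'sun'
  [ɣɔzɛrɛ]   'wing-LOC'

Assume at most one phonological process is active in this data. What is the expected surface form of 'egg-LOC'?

[luvudɛ]

The stem for 'sun' ends in [d] in [ʒenodɛ] but [t] in [ʒenot].
But 'sand' keeps [d] in both environments ([ŋinadɛ], [ŋinad]), so there is no rule changing /d/ to [t] in isolation.
Therefore /t/ is basic and [d] is derived by intervocalic voicing (voiceless stops become voiced between vowels).
The one attested form of 'egg', [luvut], shows underlying /luvut/. Applying the same rule between vowels gives [luvudɛ].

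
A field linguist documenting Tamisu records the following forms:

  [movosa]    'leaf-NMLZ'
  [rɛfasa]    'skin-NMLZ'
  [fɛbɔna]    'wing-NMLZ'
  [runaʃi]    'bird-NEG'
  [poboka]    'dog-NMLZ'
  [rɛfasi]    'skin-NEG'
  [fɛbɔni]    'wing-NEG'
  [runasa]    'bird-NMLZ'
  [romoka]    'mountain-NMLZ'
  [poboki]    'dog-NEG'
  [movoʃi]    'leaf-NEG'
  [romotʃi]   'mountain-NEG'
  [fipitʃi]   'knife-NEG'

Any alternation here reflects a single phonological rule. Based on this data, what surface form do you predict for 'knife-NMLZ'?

The stem for 'mountain' ends in [tʃ] in [romotʃi] but [k] in [romoka].
If /k/ were underlying and a rule turned it into [tʃ] before the NEG suffix, 'dog' would also alternate; but it has [k] in both [poboki] and [poboka].
The underlying segment must be /tʃ/; palato-alveolar /tʃ/ and /ʃ/ become [k] and [s] when no front vowel follows, yielding [k] there.
The one attested form of 'knife', [fipitʃi], shows underlying /fipitʃ/. Applying the same rule when no front vowel follows gives [fipika].

[fipika]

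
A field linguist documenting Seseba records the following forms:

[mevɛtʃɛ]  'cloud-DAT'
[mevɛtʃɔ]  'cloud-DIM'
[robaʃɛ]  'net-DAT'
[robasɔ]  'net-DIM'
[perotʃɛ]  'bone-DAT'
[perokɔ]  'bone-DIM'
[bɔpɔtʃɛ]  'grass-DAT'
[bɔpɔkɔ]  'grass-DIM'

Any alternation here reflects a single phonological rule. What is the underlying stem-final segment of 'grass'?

/k/

In [bɔpɔtʃɛ] and [bɔpɔkɔ] the final segment of 'grass' alternates: [tʃ] ~ [k].
If /tʃ/ were underlying and a rule turned it into [k] before the DIM suffix, 'cloud' would also alternate; but it has [tʃ] in both [mevɛtʃɛ] and [mevɛtʃɔ].
So /k/ is underlying, and a rule of palatalization before a front vowel — /k/ and /s/ become palato-alveolar [tʃ] and [ʃ] before a front vowel — gives [tʃ].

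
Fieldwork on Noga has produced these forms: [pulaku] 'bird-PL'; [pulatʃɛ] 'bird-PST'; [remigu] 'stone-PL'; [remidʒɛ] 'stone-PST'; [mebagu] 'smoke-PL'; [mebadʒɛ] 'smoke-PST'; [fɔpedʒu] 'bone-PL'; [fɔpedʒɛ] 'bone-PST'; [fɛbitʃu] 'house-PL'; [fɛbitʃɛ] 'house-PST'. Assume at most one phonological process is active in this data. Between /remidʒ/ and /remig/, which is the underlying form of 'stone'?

/remig/

The stem for 'stone' ends in [g] in [remigu] but [dʒ] in [remidʒɛ].
If /dʒ/ were underlying and a rule turned it into [g] before the PL suffix, 'bone' would also alternate; but it has [dʒ] in both [fɔpedʒu] and [fɔpedʒɛ].
The underlying segment must be /g/; /k/ and /g/ become palato-alveolar [tʃ] and [dʒ] before a front vowel, yielding [dʒ] there.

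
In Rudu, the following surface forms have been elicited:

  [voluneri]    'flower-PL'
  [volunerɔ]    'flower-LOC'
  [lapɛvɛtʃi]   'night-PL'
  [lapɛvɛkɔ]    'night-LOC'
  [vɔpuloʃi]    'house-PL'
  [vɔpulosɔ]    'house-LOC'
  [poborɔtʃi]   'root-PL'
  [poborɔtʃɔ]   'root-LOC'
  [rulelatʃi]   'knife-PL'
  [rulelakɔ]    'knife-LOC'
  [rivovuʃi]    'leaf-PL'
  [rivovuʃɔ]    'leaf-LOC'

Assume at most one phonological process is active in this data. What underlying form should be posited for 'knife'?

In [rulelatʃi] and [rulelakɔ] the final segment of 'knife' alternates: [tʃ] ~ [k].
If /tʃ/ were underlying and a rule turned it into [k] before the LOC suffix, 'root' would also alternate; but it has [tʃ] in both [poborɔtʃi] and [poborɔtʃɔ].
Therefore /k/ is basic and [tʃ] is derived by palatalization before a front vowel (/k/ and /s/ become palato-alveolar [tʃ] and [ʃ] before a front vowel).
Hence 'knife' is /rulelak/ underlyingly.

/rulelak/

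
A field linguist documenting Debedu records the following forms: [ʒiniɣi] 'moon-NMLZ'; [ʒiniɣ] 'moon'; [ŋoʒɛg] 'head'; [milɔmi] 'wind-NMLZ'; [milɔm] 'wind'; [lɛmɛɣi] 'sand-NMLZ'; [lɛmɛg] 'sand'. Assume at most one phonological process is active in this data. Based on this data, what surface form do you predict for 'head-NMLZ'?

'sand' shows [ɣ] ~ [g] at the end of the stem ([lɛmɛɣi] vs [lɛmɛg]).
But 'moon' keeps [ɣ] in both environments ([ʒiniɣi], [ʒiniɣ]), so there is no rule changing /ɣ/ to [g] in isolation.
Therefore /g/ is basic and [ɣ] is derived by intervocalic spirantization (voiced stops become fricatives between vowels).
The one attested form of 'head', [ŋoʒɛg], shows underlying /ŋoʒɛg/. Applying the same rule between vowels gives [ŋoʒɛɣi].

[ŋoʒɛɣi]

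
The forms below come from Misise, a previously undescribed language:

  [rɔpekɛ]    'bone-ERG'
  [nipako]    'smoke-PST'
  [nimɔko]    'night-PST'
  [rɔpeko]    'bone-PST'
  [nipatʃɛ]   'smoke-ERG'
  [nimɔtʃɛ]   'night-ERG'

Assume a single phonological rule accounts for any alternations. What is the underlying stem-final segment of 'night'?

In [nimɔtʃɛ] and [nimɔko] the final segment of 'night' alternates: [tʃ] ~ [k].
If /k/ were underlying and a rule turned it into [tʃ] before the ERG suffix, 'bone' would also alternate; but it has [k] in both [rɔpekɛ] and [rɔpeko].
So /tʃ/ is underlying, and a rule of depalatalization — palato-alveolar /tʃ/ becomes [k] when no front vowel follows — gives [k].

/tʃ/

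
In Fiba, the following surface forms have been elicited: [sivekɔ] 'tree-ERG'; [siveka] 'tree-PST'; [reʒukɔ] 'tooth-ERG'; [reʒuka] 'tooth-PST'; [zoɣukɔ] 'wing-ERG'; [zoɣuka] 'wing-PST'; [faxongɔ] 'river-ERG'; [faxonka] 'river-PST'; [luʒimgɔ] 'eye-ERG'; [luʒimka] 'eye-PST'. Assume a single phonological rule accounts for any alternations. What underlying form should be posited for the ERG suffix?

The ERG suffix surfaces as [-gɔ] and [-kɔ], depending on the final segment of the stem.
The PST suffix, which begins with [k], is invariant after every stem; so [k] is not altered by any rule here.
The ERG suffix is therefore /-gɔ/ underlyingly, with post-vocalic devoicing: voiced stops become voiceless after a vowel.

/-gɔ/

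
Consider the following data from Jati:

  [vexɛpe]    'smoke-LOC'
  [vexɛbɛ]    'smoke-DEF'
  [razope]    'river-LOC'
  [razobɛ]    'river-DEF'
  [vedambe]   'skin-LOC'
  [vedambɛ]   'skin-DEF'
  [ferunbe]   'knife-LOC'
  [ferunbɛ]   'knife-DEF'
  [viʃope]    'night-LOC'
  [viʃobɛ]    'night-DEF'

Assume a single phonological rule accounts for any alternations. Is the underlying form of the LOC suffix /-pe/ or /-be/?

/-pe/

The LOC suffix surfaces as [-be] and [-pe], depending on the final segment of the stem.
The DEF suffix, which begins with [b], is invariant after every stem; so [b] is not altered by any rule here.
The LOC suffix is therefore /-pe/ underlyingly, with post-nasal voicing: voiceless stops become voiced after a nasal.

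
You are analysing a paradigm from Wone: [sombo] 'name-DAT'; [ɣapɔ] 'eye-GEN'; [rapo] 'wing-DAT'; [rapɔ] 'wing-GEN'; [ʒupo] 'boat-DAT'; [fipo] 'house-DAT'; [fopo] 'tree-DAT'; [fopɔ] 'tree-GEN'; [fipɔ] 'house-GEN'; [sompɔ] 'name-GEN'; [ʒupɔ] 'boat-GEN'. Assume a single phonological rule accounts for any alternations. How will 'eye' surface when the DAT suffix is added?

[ɣapo]

The DAT morpheme has two allomorphs, [-bo] and [-po].
The GEN suffix, which begins with [p], is invariant after every stem; so [p] is not altered by any rule here.
So the underlying form is /-bo/, and voiced stops become voiceless after a vowel.
After 'eye', which ends in a vowel, the suffix surfaces as [-po], giving [ɣapo].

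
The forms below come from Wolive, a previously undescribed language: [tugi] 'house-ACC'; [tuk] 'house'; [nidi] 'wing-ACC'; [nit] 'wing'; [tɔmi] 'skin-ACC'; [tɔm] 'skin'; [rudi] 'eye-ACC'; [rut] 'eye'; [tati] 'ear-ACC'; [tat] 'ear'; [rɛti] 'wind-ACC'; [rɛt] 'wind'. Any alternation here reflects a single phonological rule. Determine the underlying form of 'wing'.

'wing' shows [d] ~ [t] at the end of the stem ([nidi] vs [nit]).
If /t/ were underlying and a rule turned it into [d] before the ACC suffix, 'ear' would also alternate; but it has [t] in both [tati] and [tat].
The underlying segment must be /d/; voiced obstruents become voiceless word-finally, yielding [t] there.
Hence 'wing' is /nid/ underlyingly.

/nid/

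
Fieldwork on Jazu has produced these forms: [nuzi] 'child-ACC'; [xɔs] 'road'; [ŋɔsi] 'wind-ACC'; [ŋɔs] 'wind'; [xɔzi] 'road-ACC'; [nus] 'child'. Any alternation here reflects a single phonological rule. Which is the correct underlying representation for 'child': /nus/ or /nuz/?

/nuz/

The root 'child' surfaces as [nuzi] and [nus], with a stem-final [z] ~ [s] alternation.
If /s/ were underlying and a rule turned it into [z] before the ACC suffix, 'wind' would also alternate; but it has [s] in both [ŋɔsi] and [ŋɔs].
So /z/ is underlying, and a rule of word-final obstruent devoicing — voiced obstruents become voiceless word-finally — gives [s].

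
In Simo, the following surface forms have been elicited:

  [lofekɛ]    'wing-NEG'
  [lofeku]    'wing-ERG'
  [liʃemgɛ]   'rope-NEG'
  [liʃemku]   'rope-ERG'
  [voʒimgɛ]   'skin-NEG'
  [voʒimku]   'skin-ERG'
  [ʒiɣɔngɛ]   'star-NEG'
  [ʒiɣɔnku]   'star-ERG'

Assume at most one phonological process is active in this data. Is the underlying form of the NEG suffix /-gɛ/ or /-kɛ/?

The NEG morpheme has two allomorphs, [-gɛ] and [-kɛ].
By contrast the ERG suffix keeps its initial [k] throughout — that segment must be underlying.
So the underlying form is /-gɛ/, and voiced stops become voiceless after a vowel.

/-gɛ/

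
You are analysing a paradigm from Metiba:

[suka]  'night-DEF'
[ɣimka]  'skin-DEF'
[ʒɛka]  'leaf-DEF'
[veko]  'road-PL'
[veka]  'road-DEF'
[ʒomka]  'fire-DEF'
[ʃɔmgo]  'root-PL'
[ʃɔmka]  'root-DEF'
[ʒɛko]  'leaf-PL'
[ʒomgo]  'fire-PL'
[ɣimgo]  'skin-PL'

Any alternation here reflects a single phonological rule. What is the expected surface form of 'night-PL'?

[suko]

The PL morpheme has two allomorphs, [-go] and [-ko].
The DEF suffix, which begins with [k], is invariant after every stem; so [k] is not altered by any rule here.
The PL suffix is therefore /-go/ underlyingly, with post-vocalic devoicing: voiced stops become voiceless after a vowel.
After 'night', which ends in a vowel, the suffix surfaces as [-ko], giving [suko].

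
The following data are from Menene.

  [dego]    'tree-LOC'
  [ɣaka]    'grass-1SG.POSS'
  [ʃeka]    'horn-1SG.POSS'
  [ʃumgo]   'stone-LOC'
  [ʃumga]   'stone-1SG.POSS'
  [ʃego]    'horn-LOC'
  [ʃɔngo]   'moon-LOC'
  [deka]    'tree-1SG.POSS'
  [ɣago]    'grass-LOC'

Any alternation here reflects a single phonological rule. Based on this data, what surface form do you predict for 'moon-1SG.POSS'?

[ʃɔnga]

The 1SG.POSS morpheme has two allomorphs, [-ga] and [-ka].
The LOC suffix, which begins with [g], is invariant after every stem; so [g] is not altered by any rule here.
So the underlying form is /-ka/, and voiceless stops become voiced after a nasal.
After 'moon', which ends in a nasal, the suffix surfaces as [-ga], giving [ʃɔnga].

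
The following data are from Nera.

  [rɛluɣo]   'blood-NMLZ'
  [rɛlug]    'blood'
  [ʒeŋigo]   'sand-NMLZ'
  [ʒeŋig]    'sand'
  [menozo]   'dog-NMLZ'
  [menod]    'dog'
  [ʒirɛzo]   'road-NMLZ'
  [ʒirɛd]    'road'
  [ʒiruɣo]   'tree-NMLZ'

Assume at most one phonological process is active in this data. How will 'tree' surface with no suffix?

'blood' shows [ɣ] ~ [g] at the end of the stem ([rɛluɣo] vs [rɛlug]).
But 'sand' keeps [g] in both environments ([ʒeŋigo], [ʒeŋig]), so there is no rule changing /g/ to [ɣ] before the NMLZ suffix.
The underlying segment must be /ɣ/; voiced fricatives become stops word-finally, yielding [g] there.
The one attested form of 'tree', [ʒiruɣo], shows underlying /ʒiruɣ/. Applying the same rule word-finally gives [ʒirug].

[ʒirug]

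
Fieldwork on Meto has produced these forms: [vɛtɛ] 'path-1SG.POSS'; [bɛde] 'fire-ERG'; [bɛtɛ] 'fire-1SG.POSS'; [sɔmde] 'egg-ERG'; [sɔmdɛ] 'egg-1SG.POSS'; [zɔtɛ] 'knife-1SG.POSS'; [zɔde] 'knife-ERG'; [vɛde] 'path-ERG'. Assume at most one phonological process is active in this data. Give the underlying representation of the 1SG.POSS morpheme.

The 1SG.POSS morpheme has two allomorphs, [-dɛ] and [-tɛ].
By contrast the ERG suffix keeps its initial [d] throughout — that segment must be underlying.
So the underlying form is /-tɛ/, and voiceless stops become voiced after a nasal.

/-tɛ/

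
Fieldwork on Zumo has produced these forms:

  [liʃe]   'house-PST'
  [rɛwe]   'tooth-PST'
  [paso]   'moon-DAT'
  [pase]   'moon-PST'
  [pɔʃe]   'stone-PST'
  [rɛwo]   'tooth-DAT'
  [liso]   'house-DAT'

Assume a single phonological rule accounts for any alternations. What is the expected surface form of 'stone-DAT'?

[pɔso]

The root 'house' surfaces as [liʃe] and [liso], with a stem-final [ʃ] ~ [s] alternation.
The stem 'moon' ([pase], [paso]) shows [s] unchanged in both environments, so [s] cannot be basic with [ʃ] derived before the PST suffix.
The alternation reflects depalatalization: palato-alveolar /ʃ/ becomes [s] when no front vowel follows. /ʃ/ is underlying.
From [pɔʃe] the stem 'stone' is /pɔʃ/; when no front vowel follows this yields [pɔso].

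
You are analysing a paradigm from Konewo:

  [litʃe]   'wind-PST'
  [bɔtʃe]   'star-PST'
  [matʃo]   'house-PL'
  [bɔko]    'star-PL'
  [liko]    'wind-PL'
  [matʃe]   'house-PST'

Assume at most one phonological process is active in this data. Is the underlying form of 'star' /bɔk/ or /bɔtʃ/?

/bɔk/

The stem for 'star' ends in [tʃ] in [bɔtʃe] but [k] in [bɔko].
But 'house' keeps [tʃ] in both environments ([matʃe], [matʃo]), so there is no rule changing /tʃ/ to [k] before the PL suffix.
So /k/ is underlying, and a rule of palatalization before a front vowel — /k/ becomes palato-alveolar [tʃ] before a front vowel — gives [tʃ].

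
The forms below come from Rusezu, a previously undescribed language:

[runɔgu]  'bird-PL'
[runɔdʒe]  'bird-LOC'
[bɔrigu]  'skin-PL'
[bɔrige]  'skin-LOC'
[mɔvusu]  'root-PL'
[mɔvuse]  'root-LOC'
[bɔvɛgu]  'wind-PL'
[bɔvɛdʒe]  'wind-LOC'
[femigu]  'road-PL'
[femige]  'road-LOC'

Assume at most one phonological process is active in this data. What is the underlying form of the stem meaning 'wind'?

/bɔvɛdʒ/

In [bɔvɛgu] and [bɔvɛdʒe] the final segment of 'wind' alternates: [g] ~ [dʒ].
The stem 'skin' ([bɔrigu], [bɔrige]) shows [g] unchanged in both environments, so [g] cannot be basic with [dʒ] derived before the LOC suffix.
So /dʒ/ is underlying, and a rule of depalatalization — palato-alveolar /dʒ/ becomes [g] when no front vowel follows — gives [g].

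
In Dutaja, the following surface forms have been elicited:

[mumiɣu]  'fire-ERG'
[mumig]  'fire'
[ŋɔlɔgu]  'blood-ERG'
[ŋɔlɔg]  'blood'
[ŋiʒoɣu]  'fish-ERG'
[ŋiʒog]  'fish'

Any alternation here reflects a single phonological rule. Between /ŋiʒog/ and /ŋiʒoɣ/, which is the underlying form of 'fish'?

/ŋiʒoɣ/

In [ŋiʒoɣu] and [ŋiʒog] the final segment of 'fish' alternates: [ɣ] ~ [g].
The stem 'blood' ([ŋɔlɔgu], [ŋɔlɔg]) shows [g] unchanged in both environments, so [g] cannot be basic with [ɣ] derived before the ERG suffix.
Therefore /ɣ/ is basic and [g] is derived by word-final hardening (voiced fricatives become stops word-finally).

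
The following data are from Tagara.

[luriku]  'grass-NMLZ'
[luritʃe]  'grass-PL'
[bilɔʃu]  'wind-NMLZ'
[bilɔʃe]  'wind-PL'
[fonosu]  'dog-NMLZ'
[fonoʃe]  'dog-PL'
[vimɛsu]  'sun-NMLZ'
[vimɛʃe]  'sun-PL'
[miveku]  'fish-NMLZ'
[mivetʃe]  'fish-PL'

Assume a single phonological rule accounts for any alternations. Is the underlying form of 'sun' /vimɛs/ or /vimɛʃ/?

/vimɛs/

In [vimɛsu] and [vimɛʃe] the final segment of 'sun' alternates: [s] ~ [ʃ].
The stem 'wind' ([bilɔʃu], [bilɔʃe]) shows [ʃ] unchanged in both environments, so [ʃ] cannot be basic with [s] derived before the NMLZ suffix.
The underlying segment must be /s/; /k/ and /s/ become palato-alveolar [tʃ] and [ʃ] before a front vowel, yielding [ʃ] there.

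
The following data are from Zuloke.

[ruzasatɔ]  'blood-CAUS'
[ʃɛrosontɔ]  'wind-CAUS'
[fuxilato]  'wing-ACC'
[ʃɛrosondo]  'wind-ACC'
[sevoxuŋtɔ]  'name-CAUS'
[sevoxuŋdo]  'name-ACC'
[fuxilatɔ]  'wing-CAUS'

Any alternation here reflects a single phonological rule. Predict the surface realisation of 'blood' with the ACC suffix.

[ruzasato]

The ACC morpheme has two allomorphs, [-do] and [-to].
By contrast the CAUS suffix keeps its initial [t] throughout — that segment must be underlying.
The ACC suffix is therefore /-do/ underlyingly, with post-vocalic devoicing: voiced stops become voiceless after a vowel.
After 'blood', which ends in a vowel, the suffix surfaces as [-to], giving [ruzasato].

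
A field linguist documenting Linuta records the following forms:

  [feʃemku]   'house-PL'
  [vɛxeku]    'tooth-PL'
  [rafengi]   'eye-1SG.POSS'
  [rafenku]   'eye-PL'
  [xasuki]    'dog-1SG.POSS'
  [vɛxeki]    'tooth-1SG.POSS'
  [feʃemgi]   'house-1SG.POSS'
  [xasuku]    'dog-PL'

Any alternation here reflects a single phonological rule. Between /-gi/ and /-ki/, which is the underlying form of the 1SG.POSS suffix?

The 1SG.POSS suffix surfaces as [-gi] and [-ki], depending on the final segment of the stem.
By contrast the PL suffix keeps its initial [k] throughout — that segment must be underlying.
The 1SG.POSS suffix is therefore /-gi/ underlyingly, with post-vocalic devoicing: voiced stops become voiceless after a vowel.

/-gi/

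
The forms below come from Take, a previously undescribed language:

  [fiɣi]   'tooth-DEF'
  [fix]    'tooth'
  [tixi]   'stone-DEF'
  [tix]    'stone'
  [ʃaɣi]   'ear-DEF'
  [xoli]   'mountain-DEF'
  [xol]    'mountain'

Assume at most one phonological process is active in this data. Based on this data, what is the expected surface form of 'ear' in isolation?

'tooth' shows [ɣ] ~ [x] at the end of the stem ([fiɣi] vs [fix]).
Compare 'stone', with invariant [x] in [tixi] and [tix]: an analysis with underlying /x/ and a rule producing [ɣ] before the DEF suffix would wrongly predict alternation here too.
Therefore /ɣ/ is basic and [x] is derived by word-final obstruent devoicing (voiced obstruents become voiceless word-finally).
From [ʃaɣi] the stem 'ear' is /ʃaɣ/; word-finally this yields [ʃax].

[ʃax]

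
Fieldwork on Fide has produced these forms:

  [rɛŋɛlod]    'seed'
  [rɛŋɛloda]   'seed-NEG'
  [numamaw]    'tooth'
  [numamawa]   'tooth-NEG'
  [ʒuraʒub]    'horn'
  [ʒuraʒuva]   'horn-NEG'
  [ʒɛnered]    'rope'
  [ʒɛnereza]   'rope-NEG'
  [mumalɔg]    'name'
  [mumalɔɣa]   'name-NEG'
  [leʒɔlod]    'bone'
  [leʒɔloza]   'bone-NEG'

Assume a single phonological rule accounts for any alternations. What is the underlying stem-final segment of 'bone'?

'bone' shows [d] ~ [z] at the end of the stem ([leʒɔlod] vs [leʒɔloza]).
Compare 'seed', with invariant [d] in [rɛŋɛlod] and [rɛŋɛloda]: an analysis with underlying /d/ and a rule producing [z] before the NEG suffix would wrongly predict alternation here too.
Therefore /z/ is basic and [d] is derived by word-final hardening (voiced fricatives become stops word-finally).

/z/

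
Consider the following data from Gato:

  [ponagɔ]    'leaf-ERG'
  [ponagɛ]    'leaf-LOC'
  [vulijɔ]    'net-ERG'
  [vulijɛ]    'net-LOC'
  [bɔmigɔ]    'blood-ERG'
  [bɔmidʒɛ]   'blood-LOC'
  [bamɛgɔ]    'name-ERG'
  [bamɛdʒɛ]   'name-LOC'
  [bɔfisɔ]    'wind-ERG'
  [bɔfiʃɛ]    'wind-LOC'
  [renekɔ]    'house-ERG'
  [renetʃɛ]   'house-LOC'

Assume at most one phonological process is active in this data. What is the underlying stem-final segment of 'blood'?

/dʒ/

In [bɔmigɔ] and [bɔmidʒɛ] the final segment of 'blood' alternates: [g] ~ [dʒ].
The stem 'leaf' ([ponagɔ], [ponagɛ]) shows [g] unchanged in both environments, so [g] cannot be basic with [dʒ] derived before the LOC suffix.
The underlying segment must be /dʒ/; palato-alveolar /tʃ/, /dʒ/ and /ʃ/ become [k], [g] and [s] when no front vowel follows, yielding [g] there.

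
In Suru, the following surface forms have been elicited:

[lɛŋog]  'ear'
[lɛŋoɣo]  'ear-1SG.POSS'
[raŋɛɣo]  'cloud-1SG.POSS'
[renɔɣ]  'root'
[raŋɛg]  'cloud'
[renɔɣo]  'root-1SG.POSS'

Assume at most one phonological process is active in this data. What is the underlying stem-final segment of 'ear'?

The stem for 'ear' ends in [ɣ] in [lɛŋoɣo] but [g] in [lɛŋog].
But 'root' keeps [ɣ] in both environments ([renɔɣo], [renɔɣ]), so there is no rule changing /ɣ/ to [g] in isolation.
So /g/ is underlying, and a rule of intervocalic spirantization — voiced stops become fricatives between vowels — gives [ɣ].

/g/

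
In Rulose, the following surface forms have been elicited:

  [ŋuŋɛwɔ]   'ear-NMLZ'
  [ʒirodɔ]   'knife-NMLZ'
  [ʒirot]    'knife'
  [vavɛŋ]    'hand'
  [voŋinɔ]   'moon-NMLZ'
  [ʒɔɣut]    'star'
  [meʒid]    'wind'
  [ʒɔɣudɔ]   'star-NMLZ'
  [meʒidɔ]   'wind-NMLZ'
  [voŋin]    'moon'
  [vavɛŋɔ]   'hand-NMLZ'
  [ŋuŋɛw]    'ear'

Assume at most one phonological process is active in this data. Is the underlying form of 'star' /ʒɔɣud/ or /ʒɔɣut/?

/ʒɔɣut/

The root 'star' surfaces as [ʒɔɣut] and [ʒɔɣudɔ], with a stem-final [t] ~ [d] alternation.
The stem 'wind' ([meʒid], [meʒidɔ]) shows [d] unchanged in both environments, so [d] cannot be basic with [t] derived in isolation.
The underlying segment must be /t/; voiceless stops become voiced between vowels, yielding [d] there.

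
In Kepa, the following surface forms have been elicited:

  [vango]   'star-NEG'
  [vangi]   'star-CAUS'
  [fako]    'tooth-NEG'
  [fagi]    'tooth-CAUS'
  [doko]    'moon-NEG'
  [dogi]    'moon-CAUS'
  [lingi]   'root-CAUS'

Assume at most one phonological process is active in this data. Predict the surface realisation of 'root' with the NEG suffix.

[lingo]

The NEG suffix surfaces as [-go] and [-ko], depending on the final segment of the stem.
By contrast the CAUS suffix keeps its initial [g] throughout — that segment must be underlying.
So the underlying form is /-ko/, and voiceless stops become voiced after a nasal.
After 'root', which ends in a nasal, the suffix surfaces as [-go], giving [lingo].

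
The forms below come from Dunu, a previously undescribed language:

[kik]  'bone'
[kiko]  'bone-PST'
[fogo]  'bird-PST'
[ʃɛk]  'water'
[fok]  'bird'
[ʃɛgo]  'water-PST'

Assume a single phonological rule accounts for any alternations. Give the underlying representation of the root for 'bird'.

The stem for 'bird' ends in [g] in [fogo] but [k] in [fok].
Compare 'bone', with invariant [k] in [kiko] and [kik]: an analysis with underlying /k/ and a rule producing [g] before the PST suffix would wrongly predict alternation here too.
The underlying segment must be /g/; voiced obstruents become voiceless word-finally, yielding [k] there.

/fog/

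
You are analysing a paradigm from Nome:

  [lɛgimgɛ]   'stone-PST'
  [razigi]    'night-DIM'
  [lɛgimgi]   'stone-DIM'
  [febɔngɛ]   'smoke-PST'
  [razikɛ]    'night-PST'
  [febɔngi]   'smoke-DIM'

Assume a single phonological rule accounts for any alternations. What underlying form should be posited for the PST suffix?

/-kɛ/

The PST morpheme has two allomorphs, [-gɛ] and [-kɛ].
The DIM suffix, which begins with [g], is invariant after every stem; so [g] is not altered by any rule here.
The PST suffix is therefore /-kɛ/ underlyingly, with post-nasal voicing: voiceless stops become voiced after a nasal.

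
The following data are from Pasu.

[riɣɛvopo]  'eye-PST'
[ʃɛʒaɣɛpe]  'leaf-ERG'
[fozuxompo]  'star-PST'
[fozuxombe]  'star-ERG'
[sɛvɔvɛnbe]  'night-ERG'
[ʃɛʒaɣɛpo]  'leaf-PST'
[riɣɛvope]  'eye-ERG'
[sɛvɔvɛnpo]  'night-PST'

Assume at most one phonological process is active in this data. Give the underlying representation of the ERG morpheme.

The ERG morpheme has two allomorphs, [-be] and [-pe].
The PST suffix, which begins with [p], is invariant after every stem; so [p] is not altered by any rule here.
The ERG suffix is therefore /-be/ underlyingly, with post-vocalic devoicing: voiced stops become voiceless after a vowel.

/-be/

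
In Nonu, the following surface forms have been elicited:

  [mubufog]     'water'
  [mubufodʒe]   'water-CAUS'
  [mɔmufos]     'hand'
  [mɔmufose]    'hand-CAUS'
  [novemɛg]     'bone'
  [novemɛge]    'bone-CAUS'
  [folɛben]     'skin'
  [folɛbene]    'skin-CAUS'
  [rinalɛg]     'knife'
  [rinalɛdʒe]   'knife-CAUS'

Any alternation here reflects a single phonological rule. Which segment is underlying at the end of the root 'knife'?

/dʒ/

'knife' shows [g] ~ [dʒ] at the end of the stem ([rinalɛg] vs [rinalɛdʒe]).
But 'bone' keeps [g] in both environments ([novemɛg], [novemɛge]), so there is no rule changing /g/ to [dʒ] before the CAUS suffix.
Therefore /dʒ/ is basic and [g] is derived by depalatalization (palato-alveolar /dʒ/ becomes [g] when no front vowel follows).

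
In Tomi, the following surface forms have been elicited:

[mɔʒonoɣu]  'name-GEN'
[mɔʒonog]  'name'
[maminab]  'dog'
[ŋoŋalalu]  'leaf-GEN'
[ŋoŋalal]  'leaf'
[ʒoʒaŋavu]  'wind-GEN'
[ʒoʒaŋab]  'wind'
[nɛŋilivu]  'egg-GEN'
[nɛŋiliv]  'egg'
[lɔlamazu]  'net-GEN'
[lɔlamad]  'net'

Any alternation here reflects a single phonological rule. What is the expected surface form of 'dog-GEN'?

The stem for 'wind' ends in [v] in [ʒoʒaŋavu] but [b] in [ʒoʒaŋab].
But 'egg' keeps [v] in both environments ([nɛŋilivu], [nɛŋiliv]), so there is no rule changing /v/ to [b] in isolation.
So /b/ is underlying, and a rule of intervocalic spirantization — voiced stops become fricatives between vowels — gives [v].
From [maminab] the stem 'dog' is /maminab/; between vowels this yields [maminavu].

[maminavu]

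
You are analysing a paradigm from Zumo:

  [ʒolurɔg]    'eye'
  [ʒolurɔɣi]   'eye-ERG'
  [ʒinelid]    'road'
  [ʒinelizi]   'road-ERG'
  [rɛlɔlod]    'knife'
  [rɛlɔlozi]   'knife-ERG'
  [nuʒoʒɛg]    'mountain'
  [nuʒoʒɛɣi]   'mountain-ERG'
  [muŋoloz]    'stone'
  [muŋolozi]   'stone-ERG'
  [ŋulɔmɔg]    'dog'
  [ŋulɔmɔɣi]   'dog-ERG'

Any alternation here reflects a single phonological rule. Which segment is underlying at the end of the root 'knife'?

In [rɛlɔlod] and [rɛlɔlozi] the final segment of 'knife' alternates: [d] ~ [z].
But 'stone' keeps [z] in both environments ([muŋoloz], [muŋolozi]), so there is no rule changing /z/ to [d] in isolation.
Therefore /d/ is basic and [z] is derived by intervocalic spirantization (voiced stops become fricatives between vowels).

/d/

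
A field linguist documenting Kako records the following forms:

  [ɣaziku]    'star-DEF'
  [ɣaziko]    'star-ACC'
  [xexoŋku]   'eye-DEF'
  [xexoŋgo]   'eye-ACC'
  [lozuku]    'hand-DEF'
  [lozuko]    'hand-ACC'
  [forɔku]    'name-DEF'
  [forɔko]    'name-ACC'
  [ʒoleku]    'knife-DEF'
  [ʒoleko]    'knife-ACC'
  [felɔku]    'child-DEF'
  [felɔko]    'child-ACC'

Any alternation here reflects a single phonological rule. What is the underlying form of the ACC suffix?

/-go/

The ACC morpheme has two allomorphs, [-go] and [-ko].
The DEF suffix, which begins with [k], is invariant after every stem; so [k] is not altered by any rule here.
So the underlying form is /-go/, and voiced stops become voiceless after a vowel.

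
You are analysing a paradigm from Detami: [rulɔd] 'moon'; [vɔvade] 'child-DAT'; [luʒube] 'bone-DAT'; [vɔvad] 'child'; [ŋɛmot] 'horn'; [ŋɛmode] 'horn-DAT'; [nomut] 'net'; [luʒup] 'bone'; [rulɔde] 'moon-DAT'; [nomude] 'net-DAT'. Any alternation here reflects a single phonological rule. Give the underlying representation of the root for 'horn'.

In [ŋɛmode] and [ŋɛmot] the final segment of 'horn' alternates: [d] ~ [t].
Compare 'moon', with invariant [d] in [rulɔde] and [rulɔd]: an analysis with underlying /d/ and a rule producing [t] in isolation would wrongly predict alternation here too.
The alternation reflects intervocalic voicing: voiceless stops become voiced between vowels. /t/ is underlying.

/ŋɛmot/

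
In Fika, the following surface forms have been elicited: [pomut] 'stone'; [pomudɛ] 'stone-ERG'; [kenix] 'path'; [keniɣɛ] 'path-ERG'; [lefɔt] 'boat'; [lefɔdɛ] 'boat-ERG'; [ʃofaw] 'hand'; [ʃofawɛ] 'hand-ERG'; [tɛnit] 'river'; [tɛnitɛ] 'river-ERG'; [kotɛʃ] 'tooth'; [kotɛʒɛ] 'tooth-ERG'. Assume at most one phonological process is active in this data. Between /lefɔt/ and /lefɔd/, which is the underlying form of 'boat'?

/lefɔd/

The root 'boat' surfaces as [lefɔt] and [lefɔdɛ], with a stem-final [t] ~ [d] alternation.
But 'river' keeps [t] in both environments ([tɛnit], [tɛnitɛ]), so there is no rule changing /t/ to [d] before the ERG suffix.
So /d/ is underlying, and a rule of word-final obstruent devoicing — voiced obstruents become voiceless word-finally — gives [t].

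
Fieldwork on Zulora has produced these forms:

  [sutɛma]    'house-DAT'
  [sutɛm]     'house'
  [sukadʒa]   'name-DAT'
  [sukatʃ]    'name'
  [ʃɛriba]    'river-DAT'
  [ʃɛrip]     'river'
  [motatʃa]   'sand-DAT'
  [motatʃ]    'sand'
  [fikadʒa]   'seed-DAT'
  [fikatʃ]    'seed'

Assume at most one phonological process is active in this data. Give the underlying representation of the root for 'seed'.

/fikadʒ/

'seed' shows [dʒ] ~ [tʃ] at the end of the stem ([fikadʒa] vs [fikatʃ]).
If /tʃ/ were underlying and a rule turned it into [dʒ] before the DAT suffix, 'sand' would also alternate; but it has [tʃ] in both [motatʃa] and [motatʃ].
The alternation reflects word-final obstruent devoicing: voiced obstruents become voiceless word-finally. /dʒ/ is underlying.
The underlying form of 'seed' is therefore /fikadʒ/.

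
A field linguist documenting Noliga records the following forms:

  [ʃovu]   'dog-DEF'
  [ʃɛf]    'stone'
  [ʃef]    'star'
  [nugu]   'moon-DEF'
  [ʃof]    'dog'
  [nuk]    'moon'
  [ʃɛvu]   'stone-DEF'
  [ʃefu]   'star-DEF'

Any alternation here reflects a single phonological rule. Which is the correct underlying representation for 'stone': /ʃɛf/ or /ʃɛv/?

In [ʃɛvu] and [ʃɛf] the final segment of 'stone' alternates: [v] ~ [f].
Compare 'star', with invariant [f] in [ʃefu] and [ʃef]: an analysis with underlying /f/ and a rule producing [v] before the DEF suffix would wrongly predict alternation here too.
So /v/ is underlying, and a rule of word-final obstruent devoicing — voiced obstruents become voiceless word-finally — gives [f].

/ʃɛv/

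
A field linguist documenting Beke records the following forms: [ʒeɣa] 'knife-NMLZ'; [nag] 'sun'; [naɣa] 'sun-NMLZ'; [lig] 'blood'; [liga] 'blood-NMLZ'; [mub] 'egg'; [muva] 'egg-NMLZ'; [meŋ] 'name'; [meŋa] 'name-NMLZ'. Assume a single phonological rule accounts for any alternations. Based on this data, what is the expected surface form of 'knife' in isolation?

In [nag] and [naɣa] the final segment of 'sun' alternates: [g] ~ [ɣ].
The stem 'blood' ([lig], [liga]) shows [g] unchanged in both environments, so [g] cannot be basic with [ɣ] derived before the NMLZ suffix.
So /ɣ/ is underlying, and a rule of word-final hardening — voiced fricatives become stops word-finally — gives [g].
From [ʒeɣa] the stem 'knife' is /ʒeɣ/; word-finally this yields [ʒeg].

[ʒeg]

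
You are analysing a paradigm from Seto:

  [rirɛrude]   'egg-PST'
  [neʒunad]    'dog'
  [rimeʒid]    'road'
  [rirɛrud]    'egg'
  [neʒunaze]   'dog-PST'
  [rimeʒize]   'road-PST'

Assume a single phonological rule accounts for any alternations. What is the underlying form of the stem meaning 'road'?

/rimeʒiz/

'road' shows [d] ~ [z] at the end of the stem ([rimeʒid] vs [rimeʒize]).
If /d/ were underlying and a rule turned it into [z] before the PST suffix, 'egg' would also alternate; but it has [d] in both [rirɛrud] and [rirɛrude].
The underlying segment must be /z/; voiced fricatives become stops word-finally, yielding [d] there.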